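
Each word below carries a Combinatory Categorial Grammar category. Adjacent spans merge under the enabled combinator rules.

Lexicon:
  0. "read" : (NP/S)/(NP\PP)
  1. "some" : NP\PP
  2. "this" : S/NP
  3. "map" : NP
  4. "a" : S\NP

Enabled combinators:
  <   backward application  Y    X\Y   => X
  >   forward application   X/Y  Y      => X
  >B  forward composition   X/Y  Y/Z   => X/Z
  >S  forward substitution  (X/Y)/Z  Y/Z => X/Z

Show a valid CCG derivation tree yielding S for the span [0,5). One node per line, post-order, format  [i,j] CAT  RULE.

[0,5] S   <
  [0,4] NP   >
    [0,2] NP/S   >
      [0,1] "read" : (NP/S)/(NP\PP)
      [1,2] "some" : NP\PP
    [2,4] S   >
      [2,3] "this" : S/NP
      [3,4] "map" : NP
  [4,5] "a" : S\NP

[0,1] (NP/S)/(NP\PP)  lex  "read"
[1,2] NP\PP  lex  "some"
[0,2] NP/S  >  k=1
[2,3] S/NP  lex  "this"
[3,4] NP  lex  "map"
[2,4] S  >  k=3
[0,4] NP  >  k=2
[4,5] S\NP  lex  "a"
[0,5] S  <  k=4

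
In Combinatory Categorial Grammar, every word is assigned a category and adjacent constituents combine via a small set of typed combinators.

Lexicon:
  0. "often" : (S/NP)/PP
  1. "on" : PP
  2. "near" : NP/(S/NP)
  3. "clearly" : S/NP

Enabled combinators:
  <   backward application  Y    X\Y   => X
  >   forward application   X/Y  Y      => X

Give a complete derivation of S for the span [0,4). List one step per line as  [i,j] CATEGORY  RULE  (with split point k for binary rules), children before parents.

[0,1] (S/NP)/PP  lex  "often"
[1,2] PP  lex  "on"
[0,2] S/NP  >  k=1
[2,3] NP/(S/NP)  lex  "near"
[3,4] S/NP  lex  "clearly"
[2,4] NP  >  k=3
[0,4] S  >  k=2

[0,4] S   >
  [0,2] S/NP   >
    [0,1] "often" : (S/NP)/PP
    [1,2] "on" : PP
  [2,4] NP   >
    [2,3] "near" : NP/(S/NP)
    [3,4] "clearly" : S/NP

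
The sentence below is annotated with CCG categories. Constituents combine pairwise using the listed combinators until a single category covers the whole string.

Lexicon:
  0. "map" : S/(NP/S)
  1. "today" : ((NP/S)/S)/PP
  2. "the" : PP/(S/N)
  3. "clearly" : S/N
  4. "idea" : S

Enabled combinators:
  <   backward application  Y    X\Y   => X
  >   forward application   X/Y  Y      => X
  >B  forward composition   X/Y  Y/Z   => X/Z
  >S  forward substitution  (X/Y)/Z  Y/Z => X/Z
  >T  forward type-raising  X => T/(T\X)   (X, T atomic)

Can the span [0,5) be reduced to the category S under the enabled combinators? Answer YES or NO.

[0,5] S   >
  [0,1] "map" : S/(NP/S)
  [1,5] NP/S   >
    [1,4] (NP/S)/S   >
      [1,2] "today" : ((NP/S)/S)/PP
      [2,4] PP   >
        [2,3] "the" : PP/(S/N)
        [3,4] "clearly" : S/N
    [4,5] "idea" : S

YES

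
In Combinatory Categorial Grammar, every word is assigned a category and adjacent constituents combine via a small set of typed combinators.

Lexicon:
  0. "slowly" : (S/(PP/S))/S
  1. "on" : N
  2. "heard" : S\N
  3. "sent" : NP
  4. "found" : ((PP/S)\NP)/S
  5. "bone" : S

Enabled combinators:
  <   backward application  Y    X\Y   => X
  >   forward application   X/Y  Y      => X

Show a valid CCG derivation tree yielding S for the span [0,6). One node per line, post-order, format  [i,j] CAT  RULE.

[0,1] (S/(PP/S))/S  lex  "slowly"
[1,2] N  lex  "on"
[2,3] S\N  lex  "heard"
[1,3] S  <  k=2
[0,3] S/(PP/S)  >  k=1
[3,4] NP  lex  "sent"
[4,5] ((PP/S)\NP)/S  lex  "found"
[5,6] S  lex  "bone"
[4,6] (PP/S)\NP  >  k=5
[3,6] PP/S  <  k=4
[0,6] S  >  k=3

[0,6] S   >
  [0,3] S/(PP/S)   >
    [0,1] "slowly" : (S/(PP/S))/S
    [1,3] S   <
      [1,2] "on" : N
      [2,3] "heard" : S\N
  [3,6] PP/S   <
    [3,4] "sent" : NP
    [4,6] (PP/S)\NP   >
      [4,5] "found" : ((PP/S)\NP)/S
      [5,6] "bone" : S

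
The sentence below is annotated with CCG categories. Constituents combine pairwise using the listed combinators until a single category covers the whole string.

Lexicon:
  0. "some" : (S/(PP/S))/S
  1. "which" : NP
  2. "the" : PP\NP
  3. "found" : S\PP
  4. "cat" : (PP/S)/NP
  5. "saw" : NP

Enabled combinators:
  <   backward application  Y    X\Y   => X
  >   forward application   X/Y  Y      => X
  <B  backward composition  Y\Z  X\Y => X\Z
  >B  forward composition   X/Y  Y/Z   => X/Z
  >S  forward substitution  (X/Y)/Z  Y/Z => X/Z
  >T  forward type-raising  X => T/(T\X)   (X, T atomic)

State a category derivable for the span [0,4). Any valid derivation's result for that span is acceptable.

S/(PP/S)

[0,6] S   >
  [0,4] S/(PP/S)   >
    [0,1] "some" : (S/(PP/S))/S
    [1,4] S   >
      [1,2] S/(S\NP)   >T
        [1,2] "which" : NP
      [2,4] S\NP   <B
        [2,3] "the" : PP\NP
        [3,4] "found" : S\PP
  [4,6] PP/S   >
    [4,5] "cat" : (PP/S)/NP
    [5,6] "saw" : NP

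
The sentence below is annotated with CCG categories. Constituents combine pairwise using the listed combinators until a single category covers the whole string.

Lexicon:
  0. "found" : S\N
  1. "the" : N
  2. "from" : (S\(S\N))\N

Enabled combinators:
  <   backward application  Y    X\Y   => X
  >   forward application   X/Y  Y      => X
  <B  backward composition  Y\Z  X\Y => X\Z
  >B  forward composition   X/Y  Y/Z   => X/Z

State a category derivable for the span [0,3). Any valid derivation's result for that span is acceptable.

S

[0,3] S   <
  [0,1] "found" : S\N
  [1,3] S\(S\N)   <
    [1,2] "the" : N
    [2,3] "from" : (S\(S\N))\N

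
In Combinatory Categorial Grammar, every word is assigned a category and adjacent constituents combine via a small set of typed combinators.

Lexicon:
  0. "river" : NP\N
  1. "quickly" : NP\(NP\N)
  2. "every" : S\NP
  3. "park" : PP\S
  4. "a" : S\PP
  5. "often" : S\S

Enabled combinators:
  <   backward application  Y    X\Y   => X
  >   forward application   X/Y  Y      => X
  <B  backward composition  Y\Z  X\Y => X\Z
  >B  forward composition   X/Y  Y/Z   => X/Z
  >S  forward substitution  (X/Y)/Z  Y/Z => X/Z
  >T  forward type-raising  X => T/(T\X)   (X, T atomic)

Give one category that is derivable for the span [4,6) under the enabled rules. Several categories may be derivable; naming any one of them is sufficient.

S\PP

[0,6] S   <
  [0,4] PP   <
    [0,2] NP   <
      [0,1] "river" : NP\N
      [1,2] "quickly" : NP\(NP\N)
    [2,4] PP\NP   <B
      [2,3] "every" : S\NP
      [3,4] "park" : PP\S
  [4,6] S\PP   <B
    [4,5] "a" : S\PP
    [5,6] "often" : S\S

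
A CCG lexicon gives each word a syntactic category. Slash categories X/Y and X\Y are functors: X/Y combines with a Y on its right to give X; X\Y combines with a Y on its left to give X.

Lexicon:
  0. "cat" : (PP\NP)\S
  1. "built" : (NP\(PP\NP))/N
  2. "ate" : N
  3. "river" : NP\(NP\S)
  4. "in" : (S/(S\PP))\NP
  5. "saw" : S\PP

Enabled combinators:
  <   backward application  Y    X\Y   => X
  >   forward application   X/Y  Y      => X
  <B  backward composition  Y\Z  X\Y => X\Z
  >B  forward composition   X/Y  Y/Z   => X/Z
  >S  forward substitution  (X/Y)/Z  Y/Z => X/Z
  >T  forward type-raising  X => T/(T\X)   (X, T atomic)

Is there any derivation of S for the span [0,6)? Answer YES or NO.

YES

[0,6] S   >
  [0,5] S/(S\PP)   <
    [0,4] NP   <
      [0,3] NP\S   <B
        [0,1] "cat" : (PP\NP)\S
        [1,3] NP\(PP\NP)   >
          [1,2] "built" : (NP\(PP\NP))/N
          [2,3] "ate" : N
      [3,4] "river" : NP\(NP\S)
    [4,5] "in" : (S/(S\PP))\NP
  [5,6] "saw" : S\PP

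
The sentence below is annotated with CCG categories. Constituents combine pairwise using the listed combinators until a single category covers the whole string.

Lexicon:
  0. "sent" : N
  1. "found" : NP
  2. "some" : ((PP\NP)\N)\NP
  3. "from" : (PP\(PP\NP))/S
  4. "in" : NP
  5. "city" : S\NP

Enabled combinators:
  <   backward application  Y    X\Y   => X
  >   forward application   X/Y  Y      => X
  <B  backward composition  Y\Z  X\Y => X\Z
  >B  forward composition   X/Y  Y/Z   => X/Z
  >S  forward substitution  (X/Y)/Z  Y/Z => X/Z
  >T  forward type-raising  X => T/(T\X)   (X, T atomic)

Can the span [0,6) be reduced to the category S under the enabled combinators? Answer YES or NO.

NO

N NP ((PP\NP)\N)\NP (PP\(PP\NP))/S NP S\NP
CKY chart[0,6] = {N/(N\PP), NP/(NP\PP), PP, PP/(PP\PP), S/(S\PP)}; S ∉ chart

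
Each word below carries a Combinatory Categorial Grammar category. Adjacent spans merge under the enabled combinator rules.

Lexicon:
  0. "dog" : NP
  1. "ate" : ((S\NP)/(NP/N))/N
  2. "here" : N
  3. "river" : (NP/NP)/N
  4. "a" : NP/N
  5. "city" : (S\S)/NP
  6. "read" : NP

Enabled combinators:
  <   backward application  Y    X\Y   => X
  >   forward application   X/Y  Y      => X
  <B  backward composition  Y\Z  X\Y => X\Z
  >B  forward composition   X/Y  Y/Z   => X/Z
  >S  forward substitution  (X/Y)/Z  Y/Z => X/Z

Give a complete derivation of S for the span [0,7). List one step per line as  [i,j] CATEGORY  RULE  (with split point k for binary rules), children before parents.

[0,1] NP  lex  "dog"
[1,2] ((S\NP)/(NP/N))/N  lex  "ate"
[2,3] N  lex  "here"
[1,3] (S\NP)/(NP/N)  >  k=2
[3,4] (NP/NP)/N  lex  "river"
[4,5] NP/N  lex  "a"
[3,5] NP/N  >S  k=4
[1,5] S\NP  >  k=3
[5,6] (S\S)/NP  lex  "city"
[6,7] NP  lex  "read"
[5,7] S\S  >  k=6
[1,7] S\NP  <B  k=5
[0,7] S  <  k=1

[0,7] S   <
  [0,1] "dog" : NP
  [1,7] S\NP   <B
    [1,5] S\NP   >
      [1,3] (S\NP)/(NP/N)   >
        [1,2] "ate" : ((S\NP)/(NP/N))/N
        [2,3] "here" : N
      [3,5] NP/N   >S
        [3,4] "river" : (NP/NP)/N
        [4,5] "a" : NP/N
    [5,7] S\S   >
      [5,6] "city" : (S\S)/NP
      [6,7] "read" : NP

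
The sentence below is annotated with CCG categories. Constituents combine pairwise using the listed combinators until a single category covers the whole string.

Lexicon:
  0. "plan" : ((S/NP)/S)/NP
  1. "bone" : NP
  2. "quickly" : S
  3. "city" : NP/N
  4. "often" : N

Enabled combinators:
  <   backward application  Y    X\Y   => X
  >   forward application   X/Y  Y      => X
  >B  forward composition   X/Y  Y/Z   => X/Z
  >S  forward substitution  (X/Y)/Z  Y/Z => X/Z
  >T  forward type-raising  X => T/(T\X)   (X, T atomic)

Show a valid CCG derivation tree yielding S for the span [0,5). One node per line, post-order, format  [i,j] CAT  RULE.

[0,1] ((S/NP)/S)/NP  lex  "plan"
[1,2] NP  lex  "bone"
[0,2] (S/NP)/S  >  k=1
[2,3] S  lex  "quickly"
[0,3] S/NP  >  k=2
[3,4] NP/N  lex  "city"
[4,5] N  lex  "often"
[3,5] NP  >  k=4
[0,5] S  >  k=3

[0,5] S   >
  [0,3] S/NP   >
    [0,2] (S/NP)/S   >
      [0,1] "plan" : ((S/NP)/S)/NP
      [1,2] "bone" : NP
    [2,3] "quickly" : S
  [3,5] NP   >
    [3,4] "city" : NP/N
    [4,5] "often" : N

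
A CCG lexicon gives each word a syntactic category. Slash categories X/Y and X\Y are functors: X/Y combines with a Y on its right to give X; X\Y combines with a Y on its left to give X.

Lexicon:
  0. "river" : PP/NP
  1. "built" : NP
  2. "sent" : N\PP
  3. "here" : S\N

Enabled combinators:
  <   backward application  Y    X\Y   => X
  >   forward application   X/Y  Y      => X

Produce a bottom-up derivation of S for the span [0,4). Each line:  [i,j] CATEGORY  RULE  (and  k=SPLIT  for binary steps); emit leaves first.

[0,4] S   <
  [0,3] N   <
    [0,2] PP   >
      [0,1] "river" : PP/NP
      [1,2] "built" : NP
    [2,3] "sent" : N\PP
  [3,4] "here" : S\N

[0,1] PP/NP  lex  "river"
[1,2] NP  lex  "built"
[0,2] PP  >  k=1
[2,3] N\PP  lex  "sent"
[0,3] N  <  k=2
[3,4] S\N  lex  "here"
[0,4] S  <  k=3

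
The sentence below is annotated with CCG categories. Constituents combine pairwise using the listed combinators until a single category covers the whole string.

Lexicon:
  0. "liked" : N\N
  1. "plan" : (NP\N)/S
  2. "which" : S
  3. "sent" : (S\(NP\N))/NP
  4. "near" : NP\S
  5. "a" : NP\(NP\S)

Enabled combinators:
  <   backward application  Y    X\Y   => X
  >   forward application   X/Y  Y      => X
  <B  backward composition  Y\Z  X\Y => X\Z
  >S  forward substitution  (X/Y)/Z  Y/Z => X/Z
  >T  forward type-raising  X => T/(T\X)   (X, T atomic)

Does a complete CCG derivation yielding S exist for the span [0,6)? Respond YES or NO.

YES

[0,6] S   <
  [0,3] NP\N   <B
    [0,1] "liked" : N\N
    [1,3] NP\N   >
      [1,2] "plan" : (NP\N)/S
      [2,3] "which" : S
  [3,6] S\(NP\N)   >
    [3,4] "sent" : (S\(NP\N))/NP
    [4,6] NP   <
      [4,5] "near" : NP\S
      [5,6] "a" : NP\(NP\S)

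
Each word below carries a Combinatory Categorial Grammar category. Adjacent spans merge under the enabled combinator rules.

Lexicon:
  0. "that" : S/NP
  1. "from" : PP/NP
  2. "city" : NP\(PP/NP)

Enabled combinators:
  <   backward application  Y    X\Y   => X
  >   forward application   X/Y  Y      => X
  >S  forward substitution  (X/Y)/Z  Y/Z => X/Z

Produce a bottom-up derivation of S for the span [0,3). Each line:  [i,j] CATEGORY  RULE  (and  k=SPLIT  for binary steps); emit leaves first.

[0,1] S/NP  lex  "that"
[1,2] PP/NP  lex  "from"
[2,3] NP\(PP/NP)  lex  "city"
[1,3] NP  <  k=2
[0,3] S  >  k=1

[0,3] S   >
  [0,1] "that" : S/NP
  [1,3] NP   <
    [1,2] "from" : PP/NP
    [2,3] "city" : NP\(PP/NP)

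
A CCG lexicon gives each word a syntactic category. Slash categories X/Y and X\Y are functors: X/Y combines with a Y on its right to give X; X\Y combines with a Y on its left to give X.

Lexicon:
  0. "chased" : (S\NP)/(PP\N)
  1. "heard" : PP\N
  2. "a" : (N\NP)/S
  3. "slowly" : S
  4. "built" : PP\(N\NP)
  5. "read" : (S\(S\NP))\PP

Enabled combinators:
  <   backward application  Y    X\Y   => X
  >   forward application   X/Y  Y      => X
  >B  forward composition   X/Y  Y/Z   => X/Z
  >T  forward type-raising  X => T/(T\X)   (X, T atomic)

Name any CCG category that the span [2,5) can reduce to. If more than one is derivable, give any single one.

[0,6] S   <
  [0,2] S\NP   >
    [0,1] "chased" : (S\NP)/(PP\N)
    [1,2] "heard" : PP\N
  [2,6] S\(S\NP)   <
    [2,5] PP   <
      [2,4] N\NP   >
        [2,3] "a" : (N\NP)/S
        [3,4] "slowly" : S
      [4,5] "built" : PP\(N\NP)
    [5,6] "read" : (S\(S\NP))\PP

PP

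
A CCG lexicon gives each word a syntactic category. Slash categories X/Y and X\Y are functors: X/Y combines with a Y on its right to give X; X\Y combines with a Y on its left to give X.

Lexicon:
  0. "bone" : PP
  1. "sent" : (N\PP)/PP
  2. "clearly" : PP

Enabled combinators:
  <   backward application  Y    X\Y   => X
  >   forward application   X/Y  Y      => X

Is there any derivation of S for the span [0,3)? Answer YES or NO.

NO

PP (N\PP)/PP PP
CKY chart[0,3] = {N}; S ∉ chart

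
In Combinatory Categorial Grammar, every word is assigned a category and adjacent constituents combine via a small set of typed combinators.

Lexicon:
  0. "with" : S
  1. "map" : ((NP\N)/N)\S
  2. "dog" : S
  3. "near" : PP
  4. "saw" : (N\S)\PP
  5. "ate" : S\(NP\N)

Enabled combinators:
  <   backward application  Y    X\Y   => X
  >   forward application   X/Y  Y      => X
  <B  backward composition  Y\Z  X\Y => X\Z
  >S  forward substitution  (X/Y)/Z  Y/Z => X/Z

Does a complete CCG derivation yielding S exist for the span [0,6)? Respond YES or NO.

YES

[0,6] S   <
  [0,5] NP\N   >
    [0,2] (NP\N)/N   <
      [0,1] "with" : S
      [1,2] "map" : ((NP\N)/N)\S
    [2,5] N   <
      [2,3] "dog" : S
      [3,5] N\S   <
        [3,4] "near" : PP
        [4,5] "saw" : (N\S)\PP
  [5,6] "ate" : S\(NP\N)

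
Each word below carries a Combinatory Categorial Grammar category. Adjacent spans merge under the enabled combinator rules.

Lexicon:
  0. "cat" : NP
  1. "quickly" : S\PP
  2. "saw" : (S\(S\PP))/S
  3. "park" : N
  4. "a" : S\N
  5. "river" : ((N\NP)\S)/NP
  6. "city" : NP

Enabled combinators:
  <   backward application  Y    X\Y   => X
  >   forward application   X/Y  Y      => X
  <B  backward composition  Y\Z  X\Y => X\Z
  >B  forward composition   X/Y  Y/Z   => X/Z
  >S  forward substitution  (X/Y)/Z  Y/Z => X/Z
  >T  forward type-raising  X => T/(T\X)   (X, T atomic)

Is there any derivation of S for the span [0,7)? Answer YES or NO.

NO

NP S\PP (S\(S\PP))/S N S\N ((N\NP)\S)/NP NP
CKY chart[0,7] = {N, N/(N\N), NP/(NP\N), PP/(PP\N), S/(S\N)}; S ∉ chart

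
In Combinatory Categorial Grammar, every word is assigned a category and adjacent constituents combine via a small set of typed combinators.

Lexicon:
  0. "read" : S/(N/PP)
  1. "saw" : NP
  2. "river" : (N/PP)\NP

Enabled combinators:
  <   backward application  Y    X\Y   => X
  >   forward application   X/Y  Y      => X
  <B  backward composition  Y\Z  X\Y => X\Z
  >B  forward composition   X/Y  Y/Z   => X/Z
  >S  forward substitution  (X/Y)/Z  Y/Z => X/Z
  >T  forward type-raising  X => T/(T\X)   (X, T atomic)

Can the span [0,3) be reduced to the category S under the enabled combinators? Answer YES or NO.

[0,3] S   >
  [0,1] "read" : S/(N/PP)
  [1,3] N/PP   <
    [1,2] "saw" : NP
    [2,3] "river" : (N/PP)\NP

YES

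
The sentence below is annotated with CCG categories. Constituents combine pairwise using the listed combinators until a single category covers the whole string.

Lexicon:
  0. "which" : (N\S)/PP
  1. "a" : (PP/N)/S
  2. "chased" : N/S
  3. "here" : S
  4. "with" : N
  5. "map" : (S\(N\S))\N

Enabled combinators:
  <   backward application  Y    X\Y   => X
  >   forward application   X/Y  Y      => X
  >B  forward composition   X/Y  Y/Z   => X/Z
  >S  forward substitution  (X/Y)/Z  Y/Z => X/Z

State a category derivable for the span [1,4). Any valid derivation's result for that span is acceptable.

PP

[0,6] S   <
  [0,4] N\S   >
    [0,1] "which" : (N\S)/PP
    [1,4] PP   >
      [1,3] PP/S   >S
        [1,2] "a" : (PP/N)/S
        [2,3] "chased" : N/S
      [3,4] "here" : S
  [4,6] S\(N\S)   <
    [4,5] "with" : N
    [5,6] "map" : (S\(N\S))\N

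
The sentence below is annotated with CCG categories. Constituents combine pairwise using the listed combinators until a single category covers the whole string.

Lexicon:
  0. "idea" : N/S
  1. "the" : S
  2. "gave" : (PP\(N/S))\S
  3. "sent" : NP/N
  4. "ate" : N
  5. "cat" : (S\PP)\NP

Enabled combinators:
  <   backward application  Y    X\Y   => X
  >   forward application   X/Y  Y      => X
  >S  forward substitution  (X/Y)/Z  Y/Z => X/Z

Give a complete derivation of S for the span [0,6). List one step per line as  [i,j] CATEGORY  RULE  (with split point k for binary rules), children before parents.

[0,1] N/S  lex  "idea"
[1,2] S  lex  "the"
[2,3] (PP\(N/S))\S  lex  "gave"
[1,3] PP\(N/S)  <  k=2
[0,3] PP  <  k=1
[3,4] NP/N  lex  "sent"
[4,5] N  lex  "ate"
[3,5] NP  >  k=4
[5,6] (S\PP)\NP  lex  "cat"
[3,6] S\PP  <  k=5
[0,6] S  <  k=3

[0,6] S   <
  [0,3] PP   <
    [0,1] "idea" : N/S
    [1,3] PP\(N/S)   <
      [1,2] "the" : S
      [2,3] "gave" : (PP\(N/S))\S
  [3,6] S\PP   <
    [3,5] NP   >
      [3,4] "sent" : NP/N
      [4,5] "ate" : N
    [5,6] "cat" : (S\PP)\NP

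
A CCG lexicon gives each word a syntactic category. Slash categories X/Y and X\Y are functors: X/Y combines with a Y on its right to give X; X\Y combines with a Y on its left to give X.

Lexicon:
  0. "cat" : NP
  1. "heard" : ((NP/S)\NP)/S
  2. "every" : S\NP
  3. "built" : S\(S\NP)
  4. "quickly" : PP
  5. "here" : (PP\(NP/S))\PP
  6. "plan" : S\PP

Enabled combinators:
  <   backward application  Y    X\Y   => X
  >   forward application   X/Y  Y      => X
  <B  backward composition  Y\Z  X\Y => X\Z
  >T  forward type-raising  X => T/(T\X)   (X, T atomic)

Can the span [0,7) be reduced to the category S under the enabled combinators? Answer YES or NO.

YES

[0,7] S   <
  [0,6] PP   <
    [0,4] NP/S   <
      [0,1] "cat" : NP
      [1,4] (NP/S)\NP   >
        [1,2] "heard" : ((NP/S)\NP)/S
        [2,4] S   <
          [2,3] "every" : S\NP
          [3,4] "built" : S\(S\NP)
    [4,6] PP\(NP/S)   <
      [4,5] "quickly" : PP
      [5,6] "here" : (PP\(NP/S))\PP
  [6,7] "plan" : S\PP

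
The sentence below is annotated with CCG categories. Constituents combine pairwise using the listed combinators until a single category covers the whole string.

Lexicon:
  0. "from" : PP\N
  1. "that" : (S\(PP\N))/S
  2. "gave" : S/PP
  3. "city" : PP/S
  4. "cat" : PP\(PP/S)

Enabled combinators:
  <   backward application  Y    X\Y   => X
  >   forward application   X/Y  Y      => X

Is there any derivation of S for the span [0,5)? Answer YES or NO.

[0,5] S   <
  [0,1] "from" : PP\N
  [1,5] S\(PP\N)   >
    [1,2] "that" : (S\(PP\N))/S
    [2,5] S   >
      [2,3] "gave" : S/PP
      [3,5] PP   <
        [3,4] "city" : PP/S
        [4,5] "cat" : PP\(PP/S)

YES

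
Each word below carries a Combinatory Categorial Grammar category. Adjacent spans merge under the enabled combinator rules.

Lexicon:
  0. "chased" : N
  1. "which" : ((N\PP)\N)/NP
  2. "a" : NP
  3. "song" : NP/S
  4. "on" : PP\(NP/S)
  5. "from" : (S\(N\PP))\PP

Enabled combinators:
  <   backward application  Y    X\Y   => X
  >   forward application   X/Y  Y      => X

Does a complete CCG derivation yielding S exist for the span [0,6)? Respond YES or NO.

YES

[0,6] S   <
  [0,3] N\PP   <
    [0,1] "chased" : N
    [1,3] (N\PP)\N   >
      [1,2] "which" : ((N\PP)\N)/NP
      [2,3] "a" : NP
  [3,6] S\(N\PP)   <
    [3,5] PP   <
      [3,4] "song" : NP/S
      [4,5] "on" : PP\(NP/S)
    [5,6] "from" : (S\(N\PP))\PP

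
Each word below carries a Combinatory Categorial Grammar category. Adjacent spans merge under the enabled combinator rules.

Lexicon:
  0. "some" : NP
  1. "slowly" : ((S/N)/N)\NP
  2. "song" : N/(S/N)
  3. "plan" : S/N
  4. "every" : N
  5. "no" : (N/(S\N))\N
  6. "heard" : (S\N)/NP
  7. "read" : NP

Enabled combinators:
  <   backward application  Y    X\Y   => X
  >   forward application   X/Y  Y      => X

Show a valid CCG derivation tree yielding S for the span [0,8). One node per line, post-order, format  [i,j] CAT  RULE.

[0,8] S   >
  [0,4] S/N   >
    [0,2] (S/N)/N   <
      [0,1] "some" : NP
      [1,2] "slowly" : ((S/N)/N)\NP
    [2,4] N   >
      [2,3] "song" : N/(S/N)
      [3,4] "plan" : S/N
  [4,8] N   >
    [4,6] N/(S\N)   <
      [4,5] "every" : N
      [5,6] "no" : (N/(S\N))\N
    [6,8] S\N   >
      [6,7] "heard" : (S\N)/NP
      [7,8] "read" : NP

[0,1] NP  lex  "some"
[1,2] ((S/N)/N)\NP  lex  "slowly"
[0,2] (S/N)/N  <  k=1
[2,3] N/(S/N)  lex  "song"
[3,4] S/N  lex  "plan"
[2,4] N  >  k=3
[0,4] S/N  >  k=2
[4,5] N  lex  "every"
[5,6] (N/(S\N))\N  lex  "no"
[4,6] N/(S\N)  <  k=5
[6,7] (S\N)/NP  lex  "heard"
[7,8] NP  lex  "read"
[6,8] S\N  >  k=7
[4,8] N  >  k=6
[0,8] S  >  k=4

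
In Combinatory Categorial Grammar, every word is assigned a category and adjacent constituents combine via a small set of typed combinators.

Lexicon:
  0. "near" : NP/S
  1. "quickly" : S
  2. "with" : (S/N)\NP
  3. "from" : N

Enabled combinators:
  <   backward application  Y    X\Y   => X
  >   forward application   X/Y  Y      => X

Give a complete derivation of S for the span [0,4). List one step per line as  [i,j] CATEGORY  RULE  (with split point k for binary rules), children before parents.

[0,4] S   >
  [0,3] S/N   <
    [0,2] NP   >
      [0,1] "near" : NP/S
      [1,2] "quickly" : S
    [2,3] "with" : (S/N)\NP
  [3,4] "from" : N

[0,1] NP/S  lex  "near"
[1,2] S  lex  "quickly"
[0,2] NP  >  k=1
[2,3] (S/N)\NP  lex  "with"
[0,3] S/N  <  k=2
[3,4] N  lex  "from"
[0,4] S  >  k=3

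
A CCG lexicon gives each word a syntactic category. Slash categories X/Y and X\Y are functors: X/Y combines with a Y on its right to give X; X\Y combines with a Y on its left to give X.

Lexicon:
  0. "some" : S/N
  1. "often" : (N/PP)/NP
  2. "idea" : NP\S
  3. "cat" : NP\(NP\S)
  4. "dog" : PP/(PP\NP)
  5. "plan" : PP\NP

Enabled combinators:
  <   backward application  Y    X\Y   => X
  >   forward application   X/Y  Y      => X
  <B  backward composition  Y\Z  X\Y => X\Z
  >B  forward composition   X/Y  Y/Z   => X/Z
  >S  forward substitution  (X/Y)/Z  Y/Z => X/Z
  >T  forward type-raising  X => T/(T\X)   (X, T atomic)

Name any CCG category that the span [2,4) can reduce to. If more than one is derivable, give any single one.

[0,6] S   >
  [0,1] "some" : S/N
  [1,6] N   >
    [1,4] N/PP   >
      [1,2] "often" : (N/PP)/NP
      [2,4] NP   <
        [2,3] "idea" : NP\S
        [3,4] "cat" : NP\(NP\S)
    [4,6] PP   >
      [4,5] "dog" : PP/(PP\NP)
      [5,6] "plan" : PP\NP

NP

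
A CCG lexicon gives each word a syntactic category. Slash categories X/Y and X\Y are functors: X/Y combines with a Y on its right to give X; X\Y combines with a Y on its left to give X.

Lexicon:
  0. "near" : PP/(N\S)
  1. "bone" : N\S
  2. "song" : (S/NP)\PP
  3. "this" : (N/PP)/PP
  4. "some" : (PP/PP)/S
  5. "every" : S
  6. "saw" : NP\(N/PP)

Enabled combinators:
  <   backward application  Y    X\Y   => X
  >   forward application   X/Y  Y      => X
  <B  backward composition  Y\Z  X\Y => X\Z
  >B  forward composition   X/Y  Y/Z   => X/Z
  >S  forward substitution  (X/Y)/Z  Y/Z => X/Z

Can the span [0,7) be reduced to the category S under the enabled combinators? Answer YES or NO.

[0,7] S   >
  [0,3] S/NP   <
    [0,2] PP   >
      [0,1] "near" : PP/(N\S)
      [1,2] "bone" : N\S
    [2,3] "song" : (S/NP)\PP
  [3,7] NP   <
    [3,6] N/PP   >S
      [3,4] "this" : (N/PP)/PP
      [4,6] PP/PP   >
        [4,5] "some" : (PP/PP)/S
        [5,6] "every" : S
    [6,7] "saw" : NP\(N/PP)

YES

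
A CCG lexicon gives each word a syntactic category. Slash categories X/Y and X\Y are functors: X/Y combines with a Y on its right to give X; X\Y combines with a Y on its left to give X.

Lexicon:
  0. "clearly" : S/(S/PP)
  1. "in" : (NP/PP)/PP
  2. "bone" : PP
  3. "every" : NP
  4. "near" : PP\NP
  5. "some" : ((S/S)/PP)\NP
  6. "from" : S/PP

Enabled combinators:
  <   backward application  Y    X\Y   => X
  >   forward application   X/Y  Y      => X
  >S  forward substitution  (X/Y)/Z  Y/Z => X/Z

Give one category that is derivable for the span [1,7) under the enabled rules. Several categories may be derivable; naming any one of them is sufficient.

S/PP

[0,7] S   >
  [0,1] "clearly" : S/(S/PP)
  [1,7] S/PP   >S
    [1,6] (S/S)/PP   <
      [1,5] NP   >
        [1,3] NP/PP   >
          [1,2] "in" : (NP/PP)/PP
          [2,3] "bone" : PP
        [3,5] PP   <
          [3,4] "every" : NP
          [4,5] "near" : PP\NP
      [5,6] "some" : ((S/S)/PP)\NP
    [6,7] "from" : S/PP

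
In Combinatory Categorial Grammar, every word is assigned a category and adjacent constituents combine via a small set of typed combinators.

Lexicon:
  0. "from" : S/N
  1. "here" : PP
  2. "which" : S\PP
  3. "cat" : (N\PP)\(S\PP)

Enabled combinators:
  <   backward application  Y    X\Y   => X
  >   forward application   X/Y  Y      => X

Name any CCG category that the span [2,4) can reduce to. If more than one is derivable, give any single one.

[0,4] S   >
  [0,1] "from" : S/N
  [1,4] N   <
    [1,2] "here" : PP
    [2,4] N\PP   <
      [2,3] "which" : S\PP
      [3,4] "cat" : (N\PP)\(S\PP)

N\PP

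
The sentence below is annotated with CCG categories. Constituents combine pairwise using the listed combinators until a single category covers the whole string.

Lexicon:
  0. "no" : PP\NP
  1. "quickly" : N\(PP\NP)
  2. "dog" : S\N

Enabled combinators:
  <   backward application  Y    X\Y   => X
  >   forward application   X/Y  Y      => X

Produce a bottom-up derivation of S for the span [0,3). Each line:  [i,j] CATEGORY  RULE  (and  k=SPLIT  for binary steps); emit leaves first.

[0,1] PP\NP  lex  "no"
[1,2] N\(PP\NP)  lex  "quickly"
[0,2] N  <  k=1
[2,3] S\N  lex  "dog"
[0,3] S  <  k=2

[0,3] S   <
  [0,2] N   <
    [0,1] "no" : PP\NP
    [1,2] "quickly" : N\(PP\NP)
  [2,3] "dog" : S\N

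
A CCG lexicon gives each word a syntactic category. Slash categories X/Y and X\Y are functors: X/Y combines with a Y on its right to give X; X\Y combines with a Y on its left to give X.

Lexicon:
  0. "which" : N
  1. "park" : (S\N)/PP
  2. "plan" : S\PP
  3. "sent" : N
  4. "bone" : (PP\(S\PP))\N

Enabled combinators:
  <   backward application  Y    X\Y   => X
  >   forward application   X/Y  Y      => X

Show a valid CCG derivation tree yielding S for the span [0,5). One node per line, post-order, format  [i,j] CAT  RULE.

[0,1] N  lex  "which"
[1,2] (S\N)/PP  lex  "park"
[2,3] S\PP  lex  "plan"
[3,4] N  lex  "sent"
[4,5] (PP\(S\PP))\N  lex  "bone"
[3,5] PP\(S\PP)  <  k=4
[2,5] PP  <  k=3
[1,5] S\N  >  k=2
[0,5] S  <  k=1

[0,5] S   <
  [0,1] "which" : N
  [1,5] S\N   >
    [1,2] "park" : (S\N)/PP
    [2,5] PP   <
      [2,3] "plan" : S\PP
      [3,5] PP\(S\PP)   <
        [3,4] "sent" : N
        [4,5] "bone" : (PP\(S\PP))\N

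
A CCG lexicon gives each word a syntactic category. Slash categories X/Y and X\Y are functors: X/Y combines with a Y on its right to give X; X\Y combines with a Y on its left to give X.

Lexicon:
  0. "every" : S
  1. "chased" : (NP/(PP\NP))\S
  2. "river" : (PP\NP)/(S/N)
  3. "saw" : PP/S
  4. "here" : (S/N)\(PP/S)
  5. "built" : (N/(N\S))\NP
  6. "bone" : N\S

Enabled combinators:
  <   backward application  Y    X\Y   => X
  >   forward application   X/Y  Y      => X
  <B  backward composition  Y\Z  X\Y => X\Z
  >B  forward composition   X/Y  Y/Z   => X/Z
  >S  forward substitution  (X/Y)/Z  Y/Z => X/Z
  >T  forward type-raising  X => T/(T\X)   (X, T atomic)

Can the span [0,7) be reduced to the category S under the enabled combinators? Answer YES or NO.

NO

S (NP/(PP\NP))\S (PP\NP)/(S/N) PP/S (S/N)\(PP/S) (N/(N\S))\NP N\S
CKY chart[0,7] = {N, N/(N\N), NP/(NP\N), PP/(PP\N), S/(S\N)}; S ∉ chart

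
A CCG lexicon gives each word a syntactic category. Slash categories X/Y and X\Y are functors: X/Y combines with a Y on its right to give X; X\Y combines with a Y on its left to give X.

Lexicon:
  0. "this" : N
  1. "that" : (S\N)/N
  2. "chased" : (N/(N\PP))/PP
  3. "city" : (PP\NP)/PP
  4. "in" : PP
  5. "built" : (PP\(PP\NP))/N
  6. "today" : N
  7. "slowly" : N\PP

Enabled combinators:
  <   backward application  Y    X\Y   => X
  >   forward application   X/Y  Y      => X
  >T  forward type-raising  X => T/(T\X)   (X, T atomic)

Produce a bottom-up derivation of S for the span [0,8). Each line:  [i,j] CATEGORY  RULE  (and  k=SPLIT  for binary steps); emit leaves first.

[0,1] N  lex  "this"
[1,2] (S\N)/N  lex  "that"
[2,3] (N/(N\PP))/PP  lex  "chased"
[3,4] (PP\NP)/PP  lex  "city"
[4,5] PP  lex  "in"
[3,5] PP\NP  >  k=4
[5,6] (PP\(PP\NP))/N  lex  "built"
[6,7] N  lex  "today"
[5,7] PP\(PP\NP)  >  k=6
[3,7] PP  <  k=5
[2,7] N/(N\PP)  >  k=3
[7,8] N\PP  lex  "slowly"
[2,8] N  >  k=7
[1,8] S\N  >  k=2
[0,8] S  <  k=1

[0,8] S   <
  [0,1] "this" : N
  [1,8] S\N   >
    [1,2] "that" : (S\N)/N
    [2,8] N   >
      [2,7] N/(N\PP)   >
        [2,3] "chased" : (N/(N\PP))/PP
        [3,7] PP   <
          [3,5] PP\NP   >
            [3,4] "city" : (PP\NP)/PP
            [4,5] "in" : PP
          [5,7] PP\(PP\NP)   >
            [5,6] "built" : (PP\(PP\NP))/N
            [6,7] "today" : N
      [7,8] "slowly" : N\PP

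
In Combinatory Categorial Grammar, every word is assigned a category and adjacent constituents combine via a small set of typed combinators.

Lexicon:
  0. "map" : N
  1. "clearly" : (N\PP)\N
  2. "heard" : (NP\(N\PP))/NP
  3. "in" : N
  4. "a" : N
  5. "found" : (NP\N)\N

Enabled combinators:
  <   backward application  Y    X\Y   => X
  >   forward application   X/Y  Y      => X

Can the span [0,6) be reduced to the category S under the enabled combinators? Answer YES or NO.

N (N\PP)\N (NP\(N\PP))/NP N N (NP\N)\N
CKY chart[0,6] = {NP}; S ∉ chart

NO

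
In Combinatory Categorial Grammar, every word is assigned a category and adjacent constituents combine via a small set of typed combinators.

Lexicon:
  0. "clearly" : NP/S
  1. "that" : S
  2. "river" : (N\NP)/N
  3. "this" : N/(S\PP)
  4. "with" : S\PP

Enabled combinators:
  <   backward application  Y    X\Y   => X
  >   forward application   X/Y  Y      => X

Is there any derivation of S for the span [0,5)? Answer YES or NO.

NP/S S (N\NP)/N N/(S\PP) S\PP
CKY chart[0,5] = {N}; S ∉ chart

NO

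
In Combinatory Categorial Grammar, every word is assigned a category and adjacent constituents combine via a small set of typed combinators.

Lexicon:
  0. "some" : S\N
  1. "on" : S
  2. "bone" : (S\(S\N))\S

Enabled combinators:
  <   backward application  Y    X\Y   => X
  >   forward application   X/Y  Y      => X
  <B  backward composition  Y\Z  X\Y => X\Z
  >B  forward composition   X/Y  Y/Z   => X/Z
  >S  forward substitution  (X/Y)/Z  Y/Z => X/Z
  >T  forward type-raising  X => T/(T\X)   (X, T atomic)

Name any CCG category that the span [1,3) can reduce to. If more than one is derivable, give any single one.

[0,3] S   <
  [0,1] "some" : S\N
  [1,3] S\(S\N)   <
    [1,2] "on" : S
    [2,3] "bone" : (S\(S\N))\S

S\(S\N)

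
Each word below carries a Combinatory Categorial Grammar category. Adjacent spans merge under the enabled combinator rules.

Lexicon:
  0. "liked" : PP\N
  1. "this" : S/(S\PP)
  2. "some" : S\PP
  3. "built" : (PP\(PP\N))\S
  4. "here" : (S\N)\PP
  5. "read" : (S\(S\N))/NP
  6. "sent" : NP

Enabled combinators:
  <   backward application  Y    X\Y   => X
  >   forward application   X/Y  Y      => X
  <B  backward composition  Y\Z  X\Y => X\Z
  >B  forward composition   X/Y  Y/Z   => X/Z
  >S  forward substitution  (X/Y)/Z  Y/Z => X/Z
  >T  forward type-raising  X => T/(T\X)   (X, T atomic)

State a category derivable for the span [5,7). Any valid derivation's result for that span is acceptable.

S\(S\N)

[0,7] S   <
  [0,5] S\N   <
    [0,4] PP   <
      [0,1] "liked" : PP\N
      [1,4] PP\(PP\N)   <
        [1,3] S   >
          [1,2] "this" : S/(S\PP)
          [2,3] "some" : S\PP
        [3,4] "built" : (PP\(PP\N))\S
    [4,5] "here" : (S\N)\PP
  [5,7] S\(S\N)   >
    [5,6] "read" : (S\(S\N))/NP
    [6,7] "sent" : NP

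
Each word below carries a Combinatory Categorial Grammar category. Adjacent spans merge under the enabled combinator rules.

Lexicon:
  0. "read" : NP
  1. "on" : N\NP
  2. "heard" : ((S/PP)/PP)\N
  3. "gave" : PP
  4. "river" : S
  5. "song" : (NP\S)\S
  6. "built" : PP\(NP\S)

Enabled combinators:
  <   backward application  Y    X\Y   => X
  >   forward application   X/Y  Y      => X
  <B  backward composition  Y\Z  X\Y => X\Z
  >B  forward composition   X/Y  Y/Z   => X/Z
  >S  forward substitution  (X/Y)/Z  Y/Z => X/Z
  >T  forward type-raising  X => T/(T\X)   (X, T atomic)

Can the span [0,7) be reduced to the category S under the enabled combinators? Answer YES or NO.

YES

[0,7] S   >
  [0,4] S/PP   >
    [0,3] (S/PP)/PP   <
      [0,2] N   <
        [0,1] "read" : NP
        [1,2] "on" : N\NP
      [2,3] "heard" : ((S/PP)/PP)\N
    [3,4] "gave" : PP
  [4,7] PP   <
    [4,6] NP\S   <
      [4,5] "river" : S
      [5,6] "song" : (NP\S)\S
    [6,7] "built" : PP\(NP\S)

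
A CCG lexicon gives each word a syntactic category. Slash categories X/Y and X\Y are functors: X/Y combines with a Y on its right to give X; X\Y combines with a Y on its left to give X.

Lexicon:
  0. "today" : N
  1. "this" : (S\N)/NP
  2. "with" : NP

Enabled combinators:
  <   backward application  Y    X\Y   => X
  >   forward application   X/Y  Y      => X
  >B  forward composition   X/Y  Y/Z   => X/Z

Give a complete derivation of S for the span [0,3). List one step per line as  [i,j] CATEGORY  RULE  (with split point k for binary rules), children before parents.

[0,3] S   <
  [0,1] "today" : N
  [1,3] S\N   >
    [1,2] "this" : (S\N)/NP
    [2,3] "with" : NP

[0,1] N  lex  "today"
[1,2] (S\N)/NP  lex  "this"
[2,3] NP  lex  "with"
[1,3] S\N  >  k=2
[0,3] S  <  k=1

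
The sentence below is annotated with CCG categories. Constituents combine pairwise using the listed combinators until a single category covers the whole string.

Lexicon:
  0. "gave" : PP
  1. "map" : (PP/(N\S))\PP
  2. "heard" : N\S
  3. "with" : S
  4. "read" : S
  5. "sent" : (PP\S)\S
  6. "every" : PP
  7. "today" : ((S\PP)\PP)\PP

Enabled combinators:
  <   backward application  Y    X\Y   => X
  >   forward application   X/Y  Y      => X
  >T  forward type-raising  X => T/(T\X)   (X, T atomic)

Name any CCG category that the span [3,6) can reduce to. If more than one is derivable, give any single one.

PP

[0,8] S   <
  [0,3] PP   >
    [0,2] PP/(N\S)   <
      [0,1] "gave" : PP
      [1,2] "map" : (PP/(N\S))\PP
    [2,3] "heard" : N\S
  [3,8] S\PP   <
    [3,6] PP   <
      [3,4] "with" : S
      [4,6] PP\S   <
        [4,5] "read" : S
        [5,6] "sent" : (PP\S)\S
    [6,8] (S\PP)\PP   <
      [6,7] "every" : PP
      [7,8] "today" : ((S\PP)\PP)\PP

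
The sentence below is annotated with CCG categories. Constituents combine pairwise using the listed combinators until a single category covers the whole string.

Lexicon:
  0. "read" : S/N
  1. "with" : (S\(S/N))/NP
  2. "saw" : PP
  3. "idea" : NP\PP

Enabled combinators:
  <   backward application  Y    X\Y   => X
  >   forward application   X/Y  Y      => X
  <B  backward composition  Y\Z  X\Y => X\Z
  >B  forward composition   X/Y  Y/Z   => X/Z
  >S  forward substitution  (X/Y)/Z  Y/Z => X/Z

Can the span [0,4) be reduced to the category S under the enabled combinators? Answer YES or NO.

YES

[0,4] S   <
  [0,1] "read" : S/N
  [1,4] S\(S/N)   >
    [1,2] "with" : (S\(S/N))/NP
    [2,4] NP   <
      [2,3] "saw" : PP
      [3,4] "idea" : NP\PP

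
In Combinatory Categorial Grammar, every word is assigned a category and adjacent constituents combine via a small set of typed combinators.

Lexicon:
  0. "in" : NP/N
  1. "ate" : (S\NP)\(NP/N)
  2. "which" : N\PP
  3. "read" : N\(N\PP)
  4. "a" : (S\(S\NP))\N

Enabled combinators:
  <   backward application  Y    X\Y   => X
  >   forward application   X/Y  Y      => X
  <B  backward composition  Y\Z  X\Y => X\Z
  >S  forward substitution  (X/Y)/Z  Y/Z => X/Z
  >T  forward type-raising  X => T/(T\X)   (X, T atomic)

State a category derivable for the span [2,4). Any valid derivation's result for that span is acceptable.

N

[0,5] S   <
  [0,2] S\NP   <
    [0,1] "in" : NP/N
    [1,2] "ate" : (S\NP)\(NP/N)
  [2,5] S\(S\NP)   <
    [2,4] N   <
      [2,3] "which" : N\PP
      [3,4] "read" : N\(N\PP)
    [4,5] "a" : (S\(S\NP))\N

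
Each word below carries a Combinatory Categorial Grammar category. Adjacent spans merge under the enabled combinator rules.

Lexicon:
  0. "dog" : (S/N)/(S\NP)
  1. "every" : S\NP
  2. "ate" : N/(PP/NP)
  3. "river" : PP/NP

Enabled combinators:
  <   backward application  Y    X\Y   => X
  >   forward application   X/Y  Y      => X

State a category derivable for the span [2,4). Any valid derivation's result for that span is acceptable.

N

[0,4] S   >
  [0,2] S/N   >
    [0,1] "dog" : (S/N)/(S\NP)
    [1,2] "every" : S\NP
  [2,4] N   >
    [2,3] "ate" : N/(PP/NP)
    [3,4] "river" : PP/NP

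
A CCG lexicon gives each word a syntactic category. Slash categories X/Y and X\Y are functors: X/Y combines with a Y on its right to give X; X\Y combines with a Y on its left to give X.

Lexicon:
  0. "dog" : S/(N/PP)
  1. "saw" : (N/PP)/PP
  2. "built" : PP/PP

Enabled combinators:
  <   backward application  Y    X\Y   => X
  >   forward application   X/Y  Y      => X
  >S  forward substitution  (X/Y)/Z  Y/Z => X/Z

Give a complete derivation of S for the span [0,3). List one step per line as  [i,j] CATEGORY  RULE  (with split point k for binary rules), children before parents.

[0,1] S/(N/PP)  lex  "dog"
[1,2] (N/PP)/PP  lex  "saw"
[2,3] PP/PP  lex  "built"
[1,3] N/PP  >S  k=2
[0,3] S  >  k=1

[0,3] S   >
  [0,1] "dog" : S/(N/PP)
  [1,3] N/PP   >S
    [1,2] "saw" : (N/PP)/PP
    [2,3] "built" : PP/PP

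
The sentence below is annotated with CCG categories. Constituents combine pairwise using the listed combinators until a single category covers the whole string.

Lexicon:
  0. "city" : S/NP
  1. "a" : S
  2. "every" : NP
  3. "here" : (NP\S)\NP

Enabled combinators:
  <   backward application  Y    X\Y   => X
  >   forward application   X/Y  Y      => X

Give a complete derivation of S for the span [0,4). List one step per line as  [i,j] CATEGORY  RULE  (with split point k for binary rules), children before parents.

[0,1] S/NP  lex  "city"
[1,2] S  lex  "a"
[2,3] NP  lex  "every"
[3,4] (NP\S)\NP  lex  "here"
[2,4] NP\S  <  k=3
[1,4] NP  <  k=2
[0,4] S  >  k=1

[0,4] S   >
  [0,1] "city" : S/NP
  [1,4] NP   <
    [1,2] "a" : S
    [2,4] NP\S   <
      [2,3] "every" : NP
      [3,4] "here" : (NP\S)\NP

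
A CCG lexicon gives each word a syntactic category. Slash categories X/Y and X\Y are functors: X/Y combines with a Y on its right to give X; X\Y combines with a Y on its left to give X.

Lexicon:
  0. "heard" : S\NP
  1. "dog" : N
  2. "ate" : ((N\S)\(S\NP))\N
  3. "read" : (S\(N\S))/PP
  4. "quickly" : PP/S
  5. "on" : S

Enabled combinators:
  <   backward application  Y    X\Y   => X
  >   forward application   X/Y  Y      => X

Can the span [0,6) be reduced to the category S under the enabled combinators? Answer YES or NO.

YES

[0,6] S   <
  [0,3] N\S   <
    [0,1] "heard" : S\NP
    [1,3] (N\S)\(S\NP)   <
      [1,2] "dog" : N
      [2,3] "ate" : ((N\S)\(S\NP))\N
  [3,6] S\(N\S)   >
    [3,4] "read" : (S\(N\S))/PP
    [4,6] PP   >
      [4,5] "quickly" : PP/S
      [5,6] "on" : S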